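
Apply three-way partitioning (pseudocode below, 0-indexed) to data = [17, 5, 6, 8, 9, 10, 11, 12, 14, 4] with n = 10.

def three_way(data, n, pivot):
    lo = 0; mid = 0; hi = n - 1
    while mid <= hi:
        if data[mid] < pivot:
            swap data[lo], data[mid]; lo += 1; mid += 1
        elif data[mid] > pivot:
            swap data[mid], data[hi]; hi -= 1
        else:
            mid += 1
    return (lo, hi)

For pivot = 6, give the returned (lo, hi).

(2, 2)

lo=0 mid=0 hi=9
17>6: swap(0,9), hi=8 ⇒ [4, 5, 6, 8, 9, 10, 11, 12, 14, 17]
4<6: swap(0,0), lo=1 mid=1 ⇒ [4, 5, 6, 8, 9, 10, 11, 12, 14, 17]
5<6: swap(1,1), lo=2 mid=2 ⇒ [4, 5, 6, 8, 9, 10, 11, 12, 14, 17]
6=6: mid=3
8>6: swap(3,8), hi=7 ⇒ [4, 5, 6, 14, 9, 10, 11, 12, 8, 17]
14>6: swap(3,7), hi=6 ⇒ [4, 5, 6, 12, 9, 10, 11, 14, 8, 17]
12>6: swap(3,6), hi=5 ⇒ [4, 5, 6, 11, 9, 10, 12, 14, 8, 17]
11>6: swap(3,5), hi=4 ⇒ [4, 5, 6, 10, 9, 11, 12, 14, 8, 17]
10>6: swap(3,4), hi=3 ⇒ [4, 5, 6, 9, 10, 11, 12, 14, 8, 17]
9>6: swap(3,3), hi=2 ⇒ [4, 5, 6, 9, 10, 11, 12, 14, 8, 17]
done. lo=2 hi=2; data=[4, 5, 6, 9, 10, 11, 12, 14, 8, 17]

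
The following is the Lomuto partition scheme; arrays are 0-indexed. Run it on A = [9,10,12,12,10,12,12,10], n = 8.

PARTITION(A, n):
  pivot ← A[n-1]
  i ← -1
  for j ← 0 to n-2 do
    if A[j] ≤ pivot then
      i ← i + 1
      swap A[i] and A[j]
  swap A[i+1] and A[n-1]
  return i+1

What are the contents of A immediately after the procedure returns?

pivot=10, i=-1
j=0: 9≤10, i=0, swap(0,0) ⇒ [9,10,12,12,10,12,12,10]
j=1: 10≤10, i=1, swap(1,1) ⇒ [9,10,12,12,10,12,12,10]
j=2: 12>10, skip
j=3: 12>10, skip
j=4: 10≤10, i=2, swap(2,4) ⇒ [9,10,10,12,12,12,12,10]
j=5: 12>10, skip
j=6: 12>10, skip
swap(3,7) ⇒ [9,10,10,10,12,12,12,12]; return 3

[9,10,10,10,12,12,12,12]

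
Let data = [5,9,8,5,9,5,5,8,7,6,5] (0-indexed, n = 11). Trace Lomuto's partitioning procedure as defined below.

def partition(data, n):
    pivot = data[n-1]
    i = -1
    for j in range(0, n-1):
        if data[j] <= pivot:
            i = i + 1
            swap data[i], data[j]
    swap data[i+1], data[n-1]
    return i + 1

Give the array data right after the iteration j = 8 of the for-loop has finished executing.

pivot = data[10] = 5; i = -1
j=0: data[0]=5 ≤ 5 → i=0, swap data[0],data[0] (no change) → [5,9,8,5,9,5,5,8,7,6,5]
j=1: data[1]=9 > 5 → no swap
j=2: data[2]=8 > 5 → no swap
j=3: data[3]=5 ≤ 5 → i=1, swap data[1],data[3] → [5,5,8,9,9,5,5,8,7,6,5]
j=4: data[4]=9 > 5 → no swap
j=5: data[5]=5 ≤ 5 → i=2, swap data[2],data[5] → [5,5,5,9,9,8,5,8,7,6,5]
j=6: data[6]=5 ≤ 5 → i=3, swap data[3],data[6] → [5,5,5,5,9,8,9,8,7,6,5]
j=7: data[7]=8 > 5 → no swap
j=8: data[8]=7 > 5 → no swap
(after j=8) data = [5,5,5,5,9,8,9,8,7,6,5]

[5,5,5,5,9,8,9,8,7,6,5]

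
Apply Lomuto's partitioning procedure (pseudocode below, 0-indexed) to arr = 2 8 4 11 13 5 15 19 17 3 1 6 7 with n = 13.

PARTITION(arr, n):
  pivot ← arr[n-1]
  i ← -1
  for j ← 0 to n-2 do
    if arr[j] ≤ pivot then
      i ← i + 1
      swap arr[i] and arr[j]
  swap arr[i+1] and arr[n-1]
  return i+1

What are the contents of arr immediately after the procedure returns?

2 4 5 3 1 6 7 19 17 11 13 8 15

pivot=7, i=-1
j=0: 2≤7, i=0, swap(0,0) ⇒ 2 8 4 11 13 5 15 19 17 3 1 6 7
j=1: 8>7, skip
j=2: 4≤7, i=1, swap(1,2) ⇒ 2 4 8 11 13 5 15 19 17 3 1 6 7
j=3: 11>7, skip
j=4: 13>7, skip
j=5: 5≤7, i=2, swap(2,5) ⇒ 2 4 5 11 13 8 15 19 17 3 1 6 7
j=6: 15>7, skip
j=7: 19>7, skip
j=8: 17>7, skip
j=9: 3≤7, i=3, swap(3,9) ⇒ 2 4 5 3 13 8 15 19 17 11 1 6 7
j=10: 1≤7, i=4, swap(4,10) ⇒ 2 4 5 3 1 8 15 19 17 11 13 6 7
j=11: 6≤7, i=5, swap(5,11) ⇒ 2 4 5 3 1 6 15 19 17 11 13 8 7
swap(6,12) ⇒ 2 4 5 3 1 6 7 19 17 11 13 8 15; return 6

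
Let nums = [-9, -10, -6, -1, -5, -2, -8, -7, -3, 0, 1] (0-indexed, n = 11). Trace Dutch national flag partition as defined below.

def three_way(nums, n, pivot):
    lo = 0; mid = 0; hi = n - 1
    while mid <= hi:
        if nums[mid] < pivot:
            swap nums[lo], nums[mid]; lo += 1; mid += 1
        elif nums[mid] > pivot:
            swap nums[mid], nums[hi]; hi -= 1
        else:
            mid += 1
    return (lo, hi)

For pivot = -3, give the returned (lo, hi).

pivot = -3; lo=0, mid=0, hi=10
nums[mid]=-9<-3: swap nums[0],nums[0]; lo=1,mid=1 → [-9, -10, -6, -1, -5, -2, -8, -7, -3, 0, 1]
nums[mid]=-10<-3: swap nums[1],nums[1]; lo=2,mid=2 → [-9, -10, -6, -1, -5, -2, -8, -7, -3, 0, 1]
nums[mid]=-6<-3: swap nums[2],nums[2]; lo=3,mid=3 → [-9, -10, -6, -1, -5, -2, -8, -7, -3, 0, 1]
nums[mid]=-1>-3: swap nums[3],nums[10]; hi=9 → [-9, -10, -6, 1, -5, -2, -8, -7, -3, 0, -1]
nums[mid]=1>-3: swap nums[3],nums[9]; hi=8 → [-9, -10, -6, 0, -5, -2, -8, -7, -3, 1, -1]
nums[mid]=0>-3: swap nums[3],nums[8]; hi=7 → [-9, -10, -6, -3, -5, -2, -8, -7, 0, 1, -1]
nums[mid]=-3=-3: mid=4
nums[mid]=-5<-3: swap nums[3],nums[4]; lo=4,mid=5 → [-9, -10, -6, -5, -3, -2, -8, -7, 0, 1, -1]
nums[mid]=-2>-3: swap nums[5],nums[7]; hi=6 → [-9, -10, -6, -5, -3, -7, -8, -2, 0, 1, -1]
nums[mid]=-7<-3: swap nums[4],nums[5]; lo=5,mid=6 → [-9, -10, -6, -5, -7, -3, -8, -2, 0, 1, -1]
nums[mid]=-8<-3: swap nums[5],nums[6]; lo=6,mid=7 → [-9, -10, -6, -5, -7, -8, -3, -2, 0, 1, -1]
end: lo=6, hi=6; nums = [-9, -10, -6, -5, -7, -8, -3, -2, 0, 1, -1]

(6, 6)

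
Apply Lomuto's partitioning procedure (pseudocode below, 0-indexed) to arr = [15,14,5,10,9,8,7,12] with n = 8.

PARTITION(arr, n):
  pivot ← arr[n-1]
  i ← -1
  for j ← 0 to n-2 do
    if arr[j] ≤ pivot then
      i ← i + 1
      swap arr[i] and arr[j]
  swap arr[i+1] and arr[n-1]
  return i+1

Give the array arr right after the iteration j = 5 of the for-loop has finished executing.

[5,10,9,8,15,14,7,12]

pivot=12, i=-1
j=0: 15>12, skip
j=1: 14>12, skip
j=2: 5≤12, i=0, swap(0,2) ⇒ [5,14,15,10,9,8,7,12]
j=3: 10≤12, i=1, swap(1,3) ⇒ [5,10,15,14,9,8,7,12]
j=4: 9≤12, i=2, swap(2,4) ⇒ [5,10,9,14,15,8,7,12]
j=5: 8≤12, i=3, swap(3,5) ⇒ [5,10,9,8,15,14,7,12]
(after j=5) arr = [5,10,9,8,15,14,7,12]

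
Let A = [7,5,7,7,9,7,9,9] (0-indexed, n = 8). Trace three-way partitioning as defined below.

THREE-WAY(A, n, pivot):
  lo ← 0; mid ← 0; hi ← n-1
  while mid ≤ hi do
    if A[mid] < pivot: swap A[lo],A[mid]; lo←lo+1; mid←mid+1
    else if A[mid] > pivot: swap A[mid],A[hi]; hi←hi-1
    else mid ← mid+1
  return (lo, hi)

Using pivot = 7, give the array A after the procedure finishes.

[5,7,7,7,7,9,9,9]

lo=0 mid=0 hi=7
7=7: mid=1
5<7: swap(0,1), lo=1 mid=2 ⇒ [5,7,7,7,9,7,9,9]
7=7: mid=3
7=7: mid=4
9>7: swap(4,7), hi=6 ⇒ [5,7,7,7,9,7,9,9]
9>7: swap(4,6), hi=5 ⇒ [5,7,7,7,9,7,9,9]
9>7: swap(4,5), hi=4 ⇒ [5,7,7,7,7,9,9,9]
7=7: mid=5
done. lo=1 hi=4; A=[5,7,7,7,7,9,9,9]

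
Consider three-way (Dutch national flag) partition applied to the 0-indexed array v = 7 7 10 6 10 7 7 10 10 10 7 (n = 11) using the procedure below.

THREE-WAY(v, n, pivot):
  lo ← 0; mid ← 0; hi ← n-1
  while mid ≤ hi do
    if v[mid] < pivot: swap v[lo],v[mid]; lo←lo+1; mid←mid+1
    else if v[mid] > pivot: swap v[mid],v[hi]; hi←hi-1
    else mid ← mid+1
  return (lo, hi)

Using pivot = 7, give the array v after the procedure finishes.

6 7 7 7 7 7 10 10 10 10 10

pivot = 7; lo=0, mid=0, hi=10
v[mid]=7=7: mid=1
v[mid]=7=7: mid=2
v[mid]=10>7: swap v[2],v[10]; hi=9 → 7 7 7 6 10 7 7 10 10 10 10
v[mid]=7=7: mid=3
v[mid]=6<7: swap v[0],v[3]; lo=1,mid=4 → 6 7 7 7 10 7 7 10 10 10 10
v[mid]=10>7: swap v[4],v[9]; hi=8 → 6 7 7 7 10 7 7 10 10 10 10
v[mid]=10>7: swap v[4],v[8]; hi=7 → 6 7 7 7 10 7 7 10 10 10 10
v[mid]=10>7: swap v[4],v[7]; hi=6 → 6 7 7 7 10 7 7 10 10 10 10
v[mid]=10>7: swap v[4],v[6]; hi=5 → 6 7 7 7 7 7 10 10 10 10 10
v[mid]=7=7: mid=5
v[mid]=7=7: mid=6
end: lo=1, hi=5; v = 6 7 7 7 7 7 10 10 10 10 10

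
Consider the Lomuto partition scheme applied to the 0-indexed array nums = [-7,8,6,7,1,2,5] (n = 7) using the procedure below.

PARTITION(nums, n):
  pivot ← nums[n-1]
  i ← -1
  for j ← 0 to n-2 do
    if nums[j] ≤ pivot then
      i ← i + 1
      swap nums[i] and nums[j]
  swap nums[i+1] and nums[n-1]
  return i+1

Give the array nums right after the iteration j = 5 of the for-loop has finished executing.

[-7,1,2,7,8,6,5]

pivot = nums[6] = 5; i = -1
j=0: nums[0]=-7 ≤ 5 → i=0, swap nums[0],nums[0] (no change) → [-7,8,6,7,1,2,5]
j=1: nums[1]=8 > 5 → no swap
j=2: nums[2]=6 > 5 → no swap
j=3: nums[3]=7 > 5 → no swap
j=4: nums[4]=1 ≤ 5 → i=1, swap nums[1],nums[4] → [-7,1,6,7,8,2,5]
j=5: nums[5]=2 ≤ 5 → i=2, swap nums[2],nums[5] → [-7,1,2,7,8,6,5]
(after j=5) nums = [-7,1,2,7,8,6,5]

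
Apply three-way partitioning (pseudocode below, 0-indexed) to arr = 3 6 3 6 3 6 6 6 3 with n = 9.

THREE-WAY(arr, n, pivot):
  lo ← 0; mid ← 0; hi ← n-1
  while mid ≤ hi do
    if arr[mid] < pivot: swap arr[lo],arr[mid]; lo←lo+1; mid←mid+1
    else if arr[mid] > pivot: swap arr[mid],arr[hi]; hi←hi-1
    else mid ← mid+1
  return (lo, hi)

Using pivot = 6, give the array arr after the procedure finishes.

lo=0 mid=0 hi=8
3<6: swap(0,0), lo=1 mid=1 ⇒ 3 6 3 6 3 6 6 6 3
6=6: mid=2
3<6: swap(1,2), lo=2 mid=3 ⇒ 3 3 6 6 3 6 6 6 3
6=6: mid=4
3<6: swap(2,4), lo=3 mid=5 ⇒ 3 3 3 6 6 6 6 6 3
6=6: mid=6
6=6: mid=7
6=6: mid=8
3<6: swap(3,8), lo=4 mid=9 ⇒ 3 3 3 3 6 6 6 6 6
done. lo=4 hi=8; arr=3 3 3 3 6 6 6 6 6

3 3 3 3 6 6 6 6 6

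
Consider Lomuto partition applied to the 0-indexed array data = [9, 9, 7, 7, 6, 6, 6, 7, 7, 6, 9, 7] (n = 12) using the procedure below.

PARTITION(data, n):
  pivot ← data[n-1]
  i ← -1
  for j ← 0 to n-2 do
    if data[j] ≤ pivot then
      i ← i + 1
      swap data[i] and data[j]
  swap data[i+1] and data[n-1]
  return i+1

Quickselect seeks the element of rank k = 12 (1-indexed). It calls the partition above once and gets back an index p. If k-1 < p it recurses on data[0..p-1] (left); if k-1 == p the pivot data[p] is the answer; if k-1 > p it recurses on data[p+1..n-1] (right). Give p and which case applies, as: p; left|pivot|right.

pivot=7, i=-1
j=0: 9>7, skip
j=1: 9>7, skip
j=2: 7≤7, i=0, swap(0,2) ⇒ [7, 9, 9, 7, 6, 6, 6, 7, 7, 6, 9, 7]
j=3: 7≤7, i=1, swap(1,3) ⇒ [7, 7, 9, 9, 6, 6, 6, 7, 7, 6, 9, 7]
j=4: 6≤7, i=2, swap(2,4) ⇒ [7, 7, 6, 9, 9, 6, 6, 7, 7, 6, 9, 7]
j=5: 6≤7, i=3, swap(3,5) ⇒ [7, 7, 6, 6, 9, 9, 6, 7, 7, 6, 9, 7]
j=6: 6≤7, i=4, swap(4,6) ⇒ [7, 7, 6, 6, 6, 9, 9, 7, 7, 6, 9, 7]
j=7: 7≤7, i=5, swap(5,7) ⇒ [7, 7, 6, 6, 6, 7, 9, 9, 7, 6, 9, 7]
j=8: 7≤7, i=6, swap(6,8) ⇒ [7, 7, 6, 6, 6, 7, 7, 9, 9, 6, 9, 7]
j=9: 6≤7, i=7, swap(7,9) ⇒ [7, 7, 6, 6, 6, 7, 7, 6, 9, 9, 9, 7]
j=10: 9>7, skip
swap(8,11) ⇒ [7, 7, 6, 6, 6, 7, 7, 6, 7, 9, 9, 9]; return 8
p = 8; k-1 = 11 > 8 ⇒ right

8; right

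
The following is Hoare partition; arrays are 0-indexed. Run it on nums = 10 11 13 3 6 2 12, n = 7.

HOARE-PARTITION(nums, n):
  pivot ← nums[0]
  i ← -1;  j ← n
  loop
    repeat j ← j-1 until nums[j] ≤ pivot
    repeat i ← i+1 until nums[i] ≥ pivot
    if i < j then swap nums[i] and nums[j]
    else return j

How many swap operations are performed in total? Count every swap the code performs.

pivot=10
j stops at 5 (2), i stops at 0 (10); swap ⇒ 2 11 13 3 6 10 12
j stops at 4 (6), i stops at 1 (11); swap ⇒ 2 6 13 3 11 10 12
j stops at 3 (3), i stops at 2 (13); swap ⇒ 2 6 3 13 11 10 12
j stops at 2, i stops at 3; i≥j ⇒ return 2. nums=2 6 3 13 11 10 12

3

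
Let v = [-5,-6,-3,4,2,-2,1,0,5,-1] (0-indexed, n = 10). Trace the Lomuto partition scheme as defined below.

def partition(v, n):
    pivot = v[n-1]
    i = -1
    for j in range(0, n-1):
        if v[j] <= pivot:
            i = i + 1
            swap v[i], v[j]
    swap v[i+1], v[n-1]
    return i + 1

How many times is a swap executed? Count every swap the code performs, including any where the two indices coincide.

5

pivot=-1, i=-1
j=0: -5≤-1, i=0, swap(0,0) ⇒ [-5,-6,-3,4,2,-2,1,0,5,-1]
j=1: -6≤-1, i=1, swap(1,1) ⇒ [-5,-6,-3,4,2,-2,1,0,5,-1]
j=2: -3≤-1, i=2, swap(2,2) ⇒ [-5,-6,-3,4,2,-2,1,0,5,-1]
j=3: 4>-1, skip
j=4: 2>-1, skip
j=5: -2≤-1, i=3, swap(3,5) ⇒ [-5,-6,-3,-2,2,4,1,0,5,-1]
j=6: 1>-1, skip
j=7: 0>-1, skip
j=8: 5>-1, skip
swap(4,9) ⇒ [-5,-6,-3,-2,-1,4,1,0,5,2]; return 4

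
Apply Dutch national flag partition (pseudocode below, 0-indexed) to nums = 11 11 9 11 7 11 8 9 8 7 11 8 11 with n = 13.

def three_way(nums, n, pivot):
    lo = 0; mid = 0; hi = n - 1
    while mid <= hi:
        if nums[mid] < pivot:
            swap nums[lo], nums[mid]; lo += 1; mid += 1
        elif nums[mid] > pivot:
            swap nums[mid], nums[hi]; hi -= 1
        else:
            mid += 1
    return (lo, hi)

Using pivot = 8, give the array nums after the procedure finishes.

7 7 8 8 8 11 9 11 9 11 11 11 11

pivot = 8; lo=0, mid=0, hi=12
nums[mid]=11>8: swap nums[0],nums[12]; hi=11 → 11 11 9 11 7 11 8 9 8 7 11 8 11
nums[mid]=11>8: swap nums[0],nums[11]; hi=10 → 8 11 9 11 7 11 8 9 8 7 11 11 11
nums[mid]=8=8: mid=1
nums[mid]=11>8: swap nums[1],nums[10]; hi=9 → 8 11 9 11 7 11 8 9 8 7 11 11 11
nums[mid]=11>8: swap nums[1],nums[9]; hi=8 → 8 7 9 11 7 11 8 9 8 11 11 11 11
nums[mid]=7<8: swap nums[0],nums[1]; lo=1,mid=2 → 7 8 9 11 7 11 8 9 8 11 11 11 11
nums[mid]=9>8: swap nums[2],nums[8]; hi=7 → 7 8 8 11 7 11 8 9 9 11 11 11 11
nums[mid]=8=8: mid=3
nums[mid]=11>8: swap nums[3],nums[7]; hi=6 → 7 8 8 9 7 11 8 11 9 11 11 11 11
nums[mid]=9>8: swap nums[3],nums[6]; hi=5 → 7 8 8 8 7 11 9 11 9 11 11 11 11
nums[mid]=8=8: mid=4
nums[mid]=7<8: swap nums[1],nums[4]; lo=2,mid=5 → 7 7 8 8 8 11 9 11 9 11 11 11 11
nums[mid]=11>8: swap nums[5],nums[5]; hi=4 → 7 7 8 8 8 11 9 11 9 11 11 11 11
end: lo=2, hi=4; nums = 7 7 8 8 8 11 9 11 9 11 11 11 11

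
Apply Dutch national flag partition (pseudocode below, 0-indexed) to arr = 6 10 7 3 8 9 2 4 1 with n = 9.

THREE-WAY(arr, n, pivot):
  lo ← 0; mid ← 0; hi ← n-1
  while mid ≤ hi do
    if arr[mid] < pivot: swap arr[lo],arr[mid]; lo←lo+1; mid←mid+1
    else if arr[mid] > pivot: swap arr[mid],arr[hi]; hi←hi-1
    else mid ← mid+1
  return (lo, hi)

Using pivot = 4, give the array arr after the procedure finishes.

pivot = 4; lo=0, mid=0, hi=8
arr[mid]=6>4: swap arr[0],arr[8]; hi=7 → 1 10 7 3 8 9 2 4 6
arr[mid]=1<4: swap arr[0],arr[0]; lo=1,mid=1 → 1 10 7 3 8 9 2 4 6
arr[mid]=10>4: swap arr[1],arr[7]; hi=6 → 1 4 7 3 8 9 2 10 6
arr[mid]=4=4: mid=2
arr[mid]=7>4: swap arr[2],arr[6]; hi=5 → 1 4 2 3 8 9 7 10 6
arr[mid]=2<4: swap arr[1],arr[2]; lo=2,mid=3 → 1 2 4 3 8 9 7 10 6
arr[mid]=3<4: swap arr[2],arr[3]; lo=3,mid=4 → 1 2 3 4 8 9 7 10 6
arr[mid]=8>4: swap arr[4],arr[5]; hi=4 → 1 2 3 4 9 8 7 10 6
arr[mid]=9>4: swap arr[4],arr[4]; hi=3 → 1 2 3 4 9 8 7 10 6
end: lo=3, hi=3; arr = 1 2 3 4 9 8 7 10 6

1 2 3 4 9 8 7 10 6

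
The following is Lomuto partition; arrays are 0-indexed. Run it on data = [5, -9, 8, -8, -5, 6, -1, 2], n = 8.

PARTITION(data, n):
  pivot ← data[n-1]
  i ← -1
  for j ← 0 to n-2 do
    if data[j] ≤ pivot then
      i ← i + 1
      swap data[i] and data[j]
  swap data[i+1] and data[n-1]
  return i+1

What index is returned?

4

pivot=2, i=-1
j=0: 5>2, skip
j=1: -9≤2, i=0, swap(0,1) ⇒ [-9, 5, 8, -8, -5, 6, -1, 2]
j=2: 8>2, skip
j=3: -8≤2, i=1, swap(1,3) ⇒ [-9, -8, 8, 5, -5, 6, -1, 2]
j=4: -5≤2, i=2, swap(2,4) ⇒ [-9, -8, -5, 5, 8, 6, -1, 2]
j=5: 6>2, skip
j=6: -1≤2, i=3, swap(3,6) ⇒ [-9, -8, -5, -1, 8, 6, 5, 2]
swap(4,7) ⇒ [-9, -8, -5, -1, 2, 6, 5, 8]; return 4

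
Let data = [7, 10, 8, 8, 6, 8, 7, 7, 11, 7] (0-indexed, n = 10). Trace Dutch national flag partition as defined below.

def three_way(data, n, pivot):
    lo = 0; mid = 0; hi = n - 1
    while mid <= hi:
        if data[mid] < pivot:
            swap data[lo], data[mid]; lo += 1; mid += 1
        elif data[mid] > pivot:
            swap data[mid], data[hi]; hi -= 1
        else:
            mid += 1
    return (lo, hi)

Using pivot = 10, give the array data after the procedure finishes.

[7, 8, 8, 6, 8, 7, 7, 7, 10, 11]

pivot = 10; lo=0, mid=0, hi=9
data[mid]=7<10: swap data[0],data[0]; lo=1,mid=1 → [7, 10, 8, 8, 6, 8, 7, 7, 11, 7]
data[mid]=10=10: mid=2
data[mid]=8<10: swap data[1],data[2]; lo=2,mid=3 → [7, 8, 10, 8, 6, 8, 7, 7, 11, 7]
data[mid]=8<10: swap data[2],data[3]; lo=3,mid=4 → [7, 8, 8, 10, 6, 8, 7, 7, 11, 7]
data[mid]=6<10: swap data[3],data[4]; lo=4,mid=5 → [7, 8, 8, 6, 10, 8, 7, 7, 11, 7]
data[mid]=8<10: swap data[4],data[5]; lo=5,mid=6 → [7, 8, 8, 6, 8, 10, 7, 7, 11, 7]
data[mid]=7<10: swap data[5],data[6]; lo=6,mid=7 → [7, 8, 8, 6, 8, 7, 10, 7, 11, 7]
data[mid]=7<10: swap data[6],data[7]; lo=7,mid=8 → [7, 8, 8, 6, 8, 7, 7, 10, 11, 7]
data[mid]=11>10: swap data[8],data[9]; hi=8 → [7, 8, 8, 6, 8, 7, 7, 10, 7, 11]
data[mid]=7<10: swap data[7],data[8]; lo=8,mid=9 → [7, 8, 8, 6, 8, 7, 7, 7, 10, 11]
end: lo=8, hi=8; data = [7, 8, 8, 6, 8, 7, 7, 7, 10, 11]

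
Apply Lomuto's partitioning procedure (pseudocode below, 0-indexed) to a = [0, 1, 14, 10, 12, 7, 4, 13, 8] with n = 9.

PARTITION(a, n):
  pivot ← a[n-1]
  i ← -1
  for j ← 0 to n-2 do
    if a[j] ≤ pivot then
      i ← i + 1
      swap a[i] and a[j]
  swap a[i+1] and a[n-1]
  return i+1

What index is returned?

pivot = a[8] = 8; i = -1
j=0: a[0]=0 ≤ 8 → i=0, swap a[0],a[0] (no change) → [0, 1, 14, 10, 12, 7, 4, 13, 8]
j=1: a[1]=1 ≤ 8 → i=1, swap a[1],a[1] (no change) → [0, 1, 14, 10, 12, 7, 4, 13, 8]
j=2: a[2]=14 > 8 → no swap
j=3: a[3]=10 > 8 → no swap
j=4: a[4]=12 > 8 → no swap
j=5: a[5]=7 ≤ 8 → i=2, swap a[2],a[5] → [0, 1, 7, 10, 12, 14, 4, 13, 8]
j=6: a[6]=4 ≤ 8 → i=3, swap a[3],a[6] → [0, 1, 7, 4, 12, 14, 10, 13, 8]
j=7: a[7]=13 > 8 → no swap
final swap a[4],a[8] → [0, 1, 7, 4, 8, 14, 10, 13, 12]; return 4

4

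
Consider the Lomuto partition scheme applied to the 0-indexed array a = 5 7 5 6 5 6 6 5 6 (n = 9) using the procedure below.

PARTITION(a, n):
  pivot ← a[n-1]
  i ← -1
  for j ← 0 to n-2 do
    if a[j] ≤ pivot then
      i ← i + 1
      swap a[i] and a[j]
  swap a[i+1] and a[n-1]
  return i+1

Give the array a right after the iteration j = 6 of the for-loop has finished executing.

pivot = a[8] = 6; i = -1
j=0: a[0]=5 ≤ 6 → i=0, swap a[0],a[0] (no change) → 5 7 5 6 5 6 6 5 6
j=1: a[1]=7 > 6 → no swap
j=2: a[2]=5 ≤ 6 → i=1, swap a[1],a[2] → 5 5 7 6 5 6 6 5 6
j=3: a[3]=6 ≤ 6 → i=2, swap a[2],a[3] → 5 5 6 7 5 6 6 5 6
j=4: a[4]=5 ≤ 6 → i=3, swap a[3],a[4] → 5 5 6 5 7 6 6 5 6
j=5: a[5]=6 ≤ 6 → i=4, swap a[4],a[5] → 5 5 6 5 6 7 6 5 6
j=6: a[6]=6 ≤ 6 → i=5, swap a[5],a[6] → 5 5 6 5 6 6 7 5 6
(after j=6) a = 5 5 6 5 6 6 7 5 6

5 5 6 5 6 6 7 5 6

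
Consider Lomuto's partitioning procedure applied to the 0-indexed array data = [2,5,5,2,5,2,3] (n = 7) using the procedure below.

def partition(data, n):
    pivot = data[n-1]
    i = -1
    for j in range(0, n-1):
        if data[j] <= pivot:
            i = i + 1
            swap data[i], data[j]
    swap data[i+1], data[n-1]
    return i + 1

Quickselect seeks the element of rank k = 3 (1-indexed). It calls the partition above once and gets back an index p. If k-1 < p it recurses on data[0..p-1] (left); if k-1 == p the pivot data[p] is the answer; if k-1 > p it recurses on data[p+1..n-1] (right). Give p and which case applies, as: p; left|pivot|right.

3; left

pivot = data[6] = 3; i = -1
j=0: data[0]=2 ≤ 3 → i=0, swap data[0],data[0] (no change) → [2,5,5,2,5,2,3]
j=1: data[1]=5 > 3 → no swap
j=2: data[2]=5 > 3 → no swap
j=3: data[3]=2 ≤ 3 → i=1, swap data[1],data[3] → [2,2,5,5,5,2,3]
j=4: data[4]=5 > 3 → no swap
j=5: data[5]=2 ≤ 3 → i=2, swap data[2],data[5] → [2,2,2,5,5,5,3]
final swap data[3],data[6] → [2,2,2,3,5,5,5]; return 3
p = 3; k-1 = 2 < 3 ⇒ left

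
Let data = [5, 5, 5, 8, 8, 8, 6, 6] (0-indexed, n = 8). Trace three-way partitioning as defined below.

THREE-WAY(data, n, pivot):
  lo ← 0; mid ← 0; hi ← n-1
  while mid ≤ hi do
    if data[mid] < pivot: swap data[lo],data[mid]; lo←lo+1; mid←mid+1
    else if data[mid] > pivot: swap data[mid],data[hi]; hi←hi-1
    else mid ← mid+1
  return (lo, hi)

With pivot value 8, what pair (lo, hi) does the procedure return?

lo=0 mid=0 hi=7
5<8: swap(0,0), lo=1 mid=1 ⇒ [5, 5, 5, 8, 8, 8, 6, 6]
5<8: swap(1,1), lo=2 mid=2 ⇒ [5, 5, 5, 8, 8, 8, 6, 6]
5<8: swap(2,2), lo=3 mid=3 ⇒ [5, 5, 5, 8, 8, 8, 6, 6]
8=8: mid=4
8=8: mid=5
8=8: mid=6
6<8: swap(3,6), lo=4 mid=7 ⇒ [5, 5, 5, 6, 8, 8, 8, 6]
6<8: swap(4,7), lo=5 mid=8 ⇒ [5, 5, 5, 6, 6, 8, 8, 8]
done. lo=5 hi=7; data=[5, 5, 5, 6, 6, 8, 8, 8]

(5, 7)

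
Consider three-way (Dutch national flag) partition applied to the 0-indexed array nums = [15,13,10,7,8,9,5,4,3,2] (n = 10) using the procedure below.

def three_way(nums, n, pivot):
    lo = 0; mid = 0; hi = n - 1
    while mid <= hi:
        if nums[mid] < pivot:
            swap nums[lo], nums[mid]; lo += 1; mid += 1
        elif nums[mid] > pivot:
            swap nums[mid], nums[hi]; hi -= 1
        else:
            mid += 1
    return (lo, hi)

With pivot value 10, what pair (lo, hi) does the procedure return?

(7, 7)

lo=0 mid=0 hi=9
15>10: swap(0,9), hi=8 ⇒ [2,13,10,7,8,9,5,4,3,15]
2<10: swap(0,0), lo=1 mid=1 ⇒ [2,13,10,7,8,9,5,4,3,15]
13>10: swap(1,8), hi=7 ⇒ [2,3,10,7,8,9,5,4,13,15]
3<10: swap(1,1), lo=2 mid=2 ⇒ [2,3,10,7,8,9,5,4,13,15]
10=10: mid=3
7<10: swap(2,3), lo=3 mid=4 ⇒ [2,3,7,10,8,9,5,4,13,15]
8<10: swap(3,4), lo=4 mid=5 ⇒ [2,3,7,8,10,9,5,4,13,15]
9<10: swap(4,5), lo=5 mid=6 ⇒ [2,3,7,8,9,10,5,4,13,15]
5<10: swap(5,6), lo=6 mid=7 ⇒ [2,3,7,8,9,5,10,4,13,15]
4<10: swap(6,7), lo=7 mid=8 ⇒ [2,3,7,8,9,5,4,10,13,15]
done. lo=7 hi=7; nums=[2,3,7,8,9,5,4,10,13,15]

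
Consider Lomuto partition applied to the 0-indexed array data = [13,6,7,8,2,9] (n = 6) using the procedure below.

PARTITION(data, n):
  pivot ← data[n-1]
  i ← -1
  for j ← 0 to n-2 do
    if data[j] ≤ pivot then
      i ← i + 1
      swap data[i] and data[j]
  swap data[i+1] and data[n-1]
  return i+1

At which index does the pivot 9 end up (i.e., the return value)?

pivot=9, i=-1
j=0: 13>9, skip
j=1: 6≤9, i=0, swap(0,1) ⇒ [6,13,7,8,2,9]
j=2: 7≤9, i=1, swap(1,2) ⇒ [6,7,13,8,2,9]
j=3: 8≤9, i=2, swap(2,3) ⇒ [6,7,8,13,2,9]
j=4: 2≤9, i=3, swap(3,4) ⇒ [6,7,8,2,13,9]
swap(4,5) ⇒ [6,7,8,2,9,13]; return 4

4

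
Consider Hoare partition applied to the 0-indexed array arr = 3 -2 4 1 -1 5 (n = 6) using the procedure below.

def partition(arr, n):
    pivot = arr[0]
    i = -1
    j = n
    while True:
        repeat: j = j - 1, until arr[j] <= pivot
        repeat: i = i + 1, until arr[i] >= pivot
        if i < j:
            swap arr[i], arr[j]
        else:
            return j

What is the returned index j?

2

pivot=3
j stops at 4 (-1), i stops at 0 (3); swap ⇒ -1 -2 4 1 3 5
j stops at 3 (1), i stops at 2 (4); swap ⇒ -1 -2 1 4 3 5
j stops at 2, i stops at 3; i≥j ⇒ return 2. arr=-1 -2 1 4 3 5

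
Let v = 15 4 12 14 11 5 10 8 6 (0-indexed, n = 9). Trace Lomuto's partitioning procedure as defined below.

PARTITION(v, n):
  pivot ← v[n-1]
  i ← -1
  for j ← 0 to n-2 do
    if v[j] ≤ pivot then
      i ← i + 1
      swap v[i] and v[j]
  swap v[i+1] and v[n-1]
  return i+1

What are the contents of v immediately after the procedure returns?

pivot = v[8] = 6; i = -1
j=0: v[0]=15 > 6 → no swap
j=1: v[1]=4 ≤ 6 → i=0, swap v[0],v[1] → 4 15 12 14 11 5 10 8 6
j=2: v[2]=12 > 6 → no swap
j=3: v[3]=14 > 6 → no swap
j=4: v[4]=11 > 6 → no swap
j=5: v[5]=5 ≤ 6 → i=1, swap v[1],v[5] → 4 5 12 14 11 15 10 8 6
j=6: v[6]=10 > 6 → no swap
j=7: v[7]=8 > 6 → no swap
final swap v[2],v[8] → 4 5 6 14 11 15 10 8 12; return 2

4 5 6 14 11 15 10 8 12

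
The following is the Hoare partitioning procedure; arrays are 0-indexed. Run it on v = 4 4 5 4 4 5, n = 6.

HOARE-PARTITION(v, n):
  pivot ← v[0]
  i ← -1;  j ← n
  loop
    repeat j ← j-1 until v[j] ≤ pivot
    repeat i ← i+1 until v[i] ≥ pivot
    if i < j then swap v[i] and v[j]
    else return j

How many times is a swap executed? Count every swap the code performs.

2

pivot = v[0] = 4; i = -1, j = 6
j→4 (v[4]=4≤4), i→0 (v[0]=4≥4); i<j, swap → 4 4 5 4 4 5
j→3 (v[3]=4≤4), i→1 (v[1]=4≥4); i<j, swap → 4 4 5 4 4 5
j→1, i→2; i≥j, return j=1. v = 4 4 5 4 4 5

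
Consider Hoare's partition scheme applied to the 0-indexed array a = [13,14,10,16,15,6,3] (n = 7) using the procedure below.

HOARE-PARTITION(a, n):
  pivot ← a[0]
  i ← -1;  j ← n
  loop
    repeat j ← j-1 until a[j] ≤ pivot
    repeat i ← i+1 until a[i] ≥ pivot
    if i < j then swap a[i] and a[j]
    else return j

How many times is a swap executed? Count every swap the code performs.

pivot = a[0] = 13; i = -1, j = 7
j→6 (a[6]=3≤13), i→0 (a[0]=13≥13); i<j, swap → [3,14,10,16,15,6,13]
j→5 (a[5]=6≤13), i→1 (a[1]=14≥13); i<j, swap → [3,6,10,16,15,14,13]
j→2, i→3; i≥j, return j=2. a = [3,6,10,16,15,14,13]

2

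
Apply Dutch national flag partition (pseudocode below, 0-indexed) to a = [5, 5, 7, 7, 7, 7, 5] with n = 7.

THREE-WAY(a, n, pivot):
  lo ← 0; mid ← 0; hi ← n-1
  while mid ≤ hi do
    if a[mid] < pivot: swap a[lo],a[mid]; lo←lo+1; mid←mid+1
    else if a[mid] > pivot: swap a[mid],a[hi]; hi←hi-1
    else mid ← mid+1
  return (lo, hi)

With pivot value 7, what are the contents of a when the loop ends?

[5, 5, 5, 7, 7, 7, 7]

lo=0 mid=0 hi=6
5<7: swap(0,0), lo=1 mid=1 ⇒ [5, 5, 7, 7, 7, 7, 5]
5<7: swap(1,1), lo=2 mid=2 ⇒ [5, 5, 7, 7, 7, 7, 5]
7=7: mid=3
7=7: mid=4
7=7: mid=5
7=7: mid=6
5<7: swap(2,6), lo=3 mid=7 ⇒ [5, 5, 5, 7, 7, 7, 7]
done. lo=3 hi=6; a=[5, 5, 5, 7, 7, 7, 7]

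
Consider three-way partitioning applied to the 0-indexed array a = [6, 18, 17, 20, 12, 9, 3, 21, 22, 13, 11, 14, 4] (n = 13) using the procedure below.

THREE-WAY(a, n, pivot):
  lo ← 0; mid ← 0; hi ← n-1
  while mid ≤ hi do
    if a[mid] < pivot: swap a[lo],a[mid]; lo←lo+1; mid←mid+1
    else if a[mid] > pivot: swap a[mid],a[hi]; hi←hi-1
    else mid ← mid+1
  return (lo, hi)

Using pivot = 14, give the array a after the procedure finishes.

[6, 4, 11, 12, 9, 3, 13, 14, 22, 21, 20, 17, 18]

pivot = 14; lo=0, mid=0, hi=12
a[mid]=6<14: swap a[0],a[0]; lo=1,mid=1 → [6, 18, 17, 20, 12, 9, 3, 21, 22, 13, 11, 14, 4]
a[mid]=18>14: swap a[1],a[12]; hi=11 → [6, 4, 17, 20, 12, 9, 3, 21, 22, 13, 11, 14, 18]
a[mid]=4<14: swap a[1],a[1]; lo=2,mid=2 → [6, 4, 17, 20, 12, 9, 3, 21, 22, 13, 11, 14, 18]
a[mid]=17>14: swap a[2],a[11]; hi=10 → [6, 4, 14, 20, 12, 9, 3, 21, 22, 13, 11, 17, 18]
a[mid]=14=14: mid=3
a[mid]=20>14: swap a[3],a[10]; hi=9 → [6, 4, 14, 11, 12, 9, 3, 21, 22, 13, 20, 17, 18]
a[mid]=11<14: swap a[2],a[3]; lo=3,mid=4 → [6, 4, 11, 14, 12, 9, 3, 21, 22, 13, 20, 17, 18]
a[mid]=12<14: swap a[3],a[4]; lo=4,mid=5 → [6, 4, 11, 12, 14, 9, 3, 21, 22, 13, 20, 17, 18]
a[mid]=9<14: swap a[4],a[5]; lo=5,mid=6 → [6, 4, 11, 12, 9, 14, 3, 21, 22, 13, 20, 17, 18]
a[mid]=3<14: swap a[5],a[6]; lo=6,mid=7 → [6, 4, 11, 12, 9, 3, 14, 21, 22, 13, 20, 17, 18]
a[mid]=21>14: swap a[7],a[9]; hi=8 → [6, 4, 11, 12, 9, 3, 14, 13, 22, 21, 20, 17, 18]
a[mid]=13<14: swap a[6],a[7]; lo=7,mid=8 → [6, 4, 11, 12, 9, 3, 13, 14, 22, 21, 20, 17, 18]
a[mid]=22>14: swap a[8],a[8]; hi=7 → [6, 4, 11, 12, 9, 3, 13, 14, 22, 21, 20, 17, 18]
end: lo=7, hi=7; a = [6, 4, 11, 12, 9, 3, 13, 14, 22, 21, 20, 17, 18]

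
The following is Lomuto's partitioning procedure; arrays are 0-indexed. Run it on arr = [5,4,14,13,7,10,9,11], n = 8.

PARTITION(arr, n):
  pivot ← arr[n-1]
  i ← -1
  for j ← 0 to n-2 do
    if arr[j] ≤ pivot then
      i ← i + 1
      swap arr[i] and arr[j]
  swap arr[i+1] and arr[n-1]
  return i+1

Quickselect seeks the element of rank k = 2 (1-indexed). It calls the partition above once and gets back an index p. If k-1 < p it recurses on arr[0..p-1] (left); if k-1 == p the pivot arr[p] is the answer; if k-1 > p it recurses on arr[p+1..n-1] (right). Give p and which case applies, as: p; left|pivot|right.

pivot=11, i=-1
j=0: 5≤11, i=0, swap(0,0) ⇒ [5,4,14,13,7,10,9,11]
j=1: 4≤11, i=1, swap(1,1) ⇒ [5,4,14,13,7,10,9,11]
j=2: 14>11, skip
j=3: 13>11, skip
j=4: 7≤11, i=2, swap(2,4) ⇒ [5,4,7,13,14,10,9,11]
j=5: 10≤11, i=3, swap(3,5) ⇒ [5,4,7,10,14,13,9,11]
j=6: 9≤11, i=4, swap(4,6) ⇒ [5,4,7,10,9,13,14,11]
swap(5,7) ⇒ [5,4,7,10,9,11,14,13]; return 5
p = 5; k-1 = 1 < 5 ⇒ left

5; left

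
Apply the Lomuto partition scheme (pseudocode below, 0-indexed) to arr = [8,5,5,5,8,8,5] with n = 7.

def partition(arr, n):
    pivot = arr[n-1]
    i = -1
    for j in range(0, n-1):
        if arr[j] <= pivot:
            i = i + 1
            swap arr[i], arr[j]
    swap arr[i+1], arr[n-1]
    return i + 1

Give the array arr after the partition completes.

pivot=5, i=-1
j=0: 8>5, skip
j=1: 5≤5, i=0, swap(0,1) ⇒ [5,8,5,5,8,8,5]
j=2: 5≤5, i=1, swap(1,2) ⇒ [5,5,8,5,8,8,5]
j=3: 5≤5, i=2, swap(2,3) ⇒ [5,5,5,8,8,8,5]
j=4: 8>5, skip
j=5: 8>5, skip
swap(3,6) ⇒ [5,5,5,5,8,8,8]; return 3

[5,5,5,5,8,8,8]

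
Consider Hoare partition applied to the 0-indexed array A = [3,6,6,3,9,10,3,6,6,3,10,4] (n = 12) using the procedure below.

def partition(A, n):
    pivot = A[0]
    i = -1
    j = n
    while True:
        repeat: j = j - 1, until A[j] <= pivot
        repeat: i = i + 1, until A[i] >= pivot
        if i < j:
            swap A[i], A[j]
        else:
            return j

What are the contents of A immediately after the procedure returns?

[3,3,3,6,9,10,6,6,6,3,10,4]

pivot = A[0] = 3; i = -1, j = 12
j→9 (A[9]=3≤3), i→0 (A[0]=3≥3); i<j, swap → [3,6,6,3,9,10,3,6,6,3,10,4]
j→6 (A[6]=3≤3), i→1 (A[1]=6≥3); i<j, swap → [3,3,6,3,9,10,6,6,6,3,10,4]
j→3 (A[3]=3≤3), i→2 (A[2]=6≥3); i<j, swap → [3,3,3,6,9,10,6,6,6,3,10,4]
j→2, i→3; i≥j, return j=2. A = [3,3,3,6,9,10,6,6,6,3,10,4]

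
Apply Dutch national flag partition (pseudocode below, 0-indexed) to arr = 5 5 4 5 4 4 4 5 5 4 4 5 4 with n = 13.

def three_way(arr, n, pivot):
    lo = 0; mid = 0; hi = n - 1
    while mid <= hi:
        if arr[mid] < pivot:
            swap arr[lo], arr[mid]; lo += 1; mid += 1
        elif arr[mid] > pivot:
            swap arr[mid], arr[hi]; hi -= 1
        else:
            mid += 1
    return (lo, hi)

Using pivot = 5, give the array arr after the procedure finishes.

pivot = 5; lo=0, mid=0, hi=12
arr[mid]=5=5: mid=1
arr[mid]=5=5: mid=2
arr[mid]=4<5: swap arr[0],arr[2]; lo=1,mid=3 → 4 5 5 5 4 4 4 5 5 4 4 5 4
arr[mid]=5=5: mid=4
arr[mid]=4<5: swap arr[1],arr[4]; lo=2,mid=5 → 4 4 5 5 5 4 4 5 5 4 4 5 4
arr[mid]=4<5: swap arr[2],arr[5]; lo=3,mid=6 → 4 4 4 5 5 5 4 5 5 4 4 5 4
arr[mid]=4<5: swap arr[3],arr[6]; lo=4,mid=7 → 4 4 4 4 5 5 5 5 5 4 4 5 4
arr[mid]=5=5: mid=8
arr[mid]=5=5: mid=9
arr[mid]=4<5: swap arr[4],arr[9]; lo=5,mid=10 → 4 4 4 4 4 5 5 5 5 5 4 5 4
arr[mid]=4<5: swap arr[5],arr[10]; lo=6,mid=11 → 4 4 4 4 4 4 5 5 5 5 5 5 4
arr[mid]=5=5: mid=12
arr[mid]=4<5: swap arr[6],arr[12]; lo=7,mid=13 → 4 4 4 4 4 4 4 5 5 5 5 5 5
end: lo=7, hi=12; arr = 4 4 4 4 4 4 4 5 5 5 5 5 5

4 4 4 4 4 4 4 5 5 5 5 5 5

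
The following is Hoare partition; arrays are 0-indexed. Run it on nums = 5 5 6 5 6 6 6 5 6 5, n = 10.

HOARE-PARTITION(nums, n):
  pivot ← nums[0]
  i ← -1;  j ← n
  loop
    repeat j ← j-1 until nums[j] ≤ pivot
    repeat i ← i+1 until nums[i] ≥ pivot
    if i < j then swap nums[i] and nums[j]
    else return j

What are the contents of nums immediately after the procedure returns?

5 5 5 6 6 6 6 5 6 5

pivot=5
j stops at 9 (5), i stops at 0 (5); swap ⇒ 5 5 6 5 6 6 6 5 6 5
j stops at 7 (5), i stops at 1 (5); swap ⇒ 5 5 6 5 6 6 6 5 6 5
j stops at 3 (5), i stops at 2 (6); swap ⇒ 5 5 5 6 6 6 6 5 6 5
j stops at 2, i stops at 3; i≥j ⇒ return 2. nums=5 5 5 6 6 6 6 5 6 5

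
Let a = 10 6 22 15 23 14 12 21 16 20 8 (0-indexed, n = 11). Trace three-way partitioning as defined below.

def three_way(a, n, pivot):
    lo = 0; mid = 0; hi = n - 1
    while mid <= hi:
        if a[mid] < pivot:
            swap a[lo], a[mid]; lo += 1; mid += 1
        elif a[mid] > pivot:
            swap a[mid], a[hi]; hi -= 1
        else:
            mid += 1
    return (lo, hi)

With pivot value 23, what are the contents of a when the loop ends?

lo=0 mid=0 hi=10
10<23: swap(0,0), lo=1 mid=1 ⇒ 10 6 22 15 23 14 12 21 16 20 8
6<23: swap(1,1), lo=2 mid=2 ⇒ 10 6 22 15 23 14 12 21 16 20 8
22<23: swap(2,2), lo=3 mid=3 ⇒ 10 6 22 15 23 14 12 21 16 20 8
15<23: swap(3,3), lo=4 mid=4 ⇒ 10 6 22 15 23 14 12 21 16 20 8
23=23: mid=5
14<23: swap(4,5), lo=5 mid=6 ⇒ 10 6 22 15 14 23 12 21 16 20 8
12<23: swap(5,6), lo=6 mid=7 ⇒ 10 6 22 15 14 12 23 21 16 20 8
21<23: swap(6,7), lo=7 mid=8 ⇒ 10 6 22 15 14 12 21 23 16 20 8
16<23: swap(7,8), lo=8 mid=9 ⇒ 10 6 22 15 14 12 21 16 23 20 8
20<23: swap(8,9), lo=9 mid=10 ⇒ 10 6 22 15 14 12 21 16 20 23 8
8<23: swap(9,10), lo=10 mid=11 ⇒ 10 6 22 15 14 12 21 16 20 8 23
done. lo=10 hi=10; a=10 6 22 15 14 12 21 16 20 8 23

10 6 22 15 14 12 21 16 20 8 23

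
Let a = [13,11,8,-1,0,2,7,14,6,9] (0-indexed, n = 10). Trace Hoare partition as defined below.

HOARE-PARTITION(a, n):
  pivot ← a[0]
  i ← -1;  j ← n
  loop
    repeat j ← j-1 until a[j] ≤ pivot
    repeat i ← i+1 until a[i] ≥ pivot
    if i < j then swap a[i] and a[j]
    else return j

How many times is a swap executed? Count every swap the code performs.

2

pivot = a[0] = 13; i = -1, j = 10
j→9 (a[9]=9≤13), i→0 (a[0]=13≥13); i<j, swap → [9,11,8,-1,0,2,7,14,6,13]
j→8 (a[8]=6≤13), i→7 (a[7]=14≥13); i<j, swap → [9,11,8,-1,0,2,7,6,14,13]
j→7, i→8; i≥j, return j=7. a = [9,11,8,-1,0,2,7,6,14,13]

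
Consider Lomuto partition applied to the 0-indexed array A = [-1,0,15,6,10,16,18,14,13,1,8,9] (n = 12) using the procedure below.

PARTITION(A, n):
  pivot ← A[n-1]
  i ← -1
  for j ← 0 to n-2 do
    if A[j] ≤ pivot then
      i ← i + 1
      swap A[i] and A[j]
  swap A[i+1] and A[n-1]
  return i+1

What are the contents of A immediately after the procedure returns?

[-1,0,6,1,8,9,18,14,13,15,10,16]

pivot = A[11] = 9; i = -1
j=0: A[0]=-1 ≤ 9 → i=0, swap A[0],A[0] (no change) → [-1,0,15,6,10,16,18,14,13,1,8,9]
j=1: A[1]=0 ≤ 9 → i=1, swap A[1],A[1] (no change) → [-1,0,15,6,10,16,18,14,13,1,8,9]
j=2: A[2]=15 > 9 → no swap
j=3: A[3]=6 ≤ 9 → i=2, swap A[2],A[3] → [-1,0,6,15,10,16,18,14,13,1,8,9]
j=4: A[4]=10 > 9 → no swap
j=5: A[5]=16 > 9 → no swap
j=6: A[6]=18 > 9 → no swap
j=7: A[7]=14 > 9 → no swap
j=8: A[8]=13 > 9 → no swap
j=9: A[9]=1 ≤ 9 → i=3, swap A[3],A[9] → [-1,0,6,1,10,16,18,14,13,15,8,9]
j=10: A[10]=8 ≤ 9 → i=4, swap A[4],A[10] → [-1,0,6,1,8,16,18,14,13,15,10,9]
final swap A[5],A[11] → [-1,0,6,1,8,9,18,14,13,15,10,16]; return 5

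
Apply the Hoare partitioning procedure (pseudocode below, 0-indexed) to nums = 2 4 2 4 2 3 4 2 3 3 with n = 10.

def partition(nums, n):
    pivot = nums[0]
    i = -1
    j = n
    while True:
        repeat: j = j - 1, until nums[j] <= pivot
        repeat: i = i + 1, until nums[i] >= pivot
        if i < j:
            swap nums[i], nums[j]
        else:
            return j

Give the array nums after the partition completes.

2 2 2 4 4 3 4 2 3 3

pivot=2
j stops at 7 (2), i stops at 0 (2); swap ⇒ 2 4 2 4 2 3 4 2 3 3
j stops at 4 (2), i stops at 1 (4); swap ⇒ 2 2 2 4 4 3 4 2 3 3
j stops at 2, i stops at 2; i≥j ⇒ return 2. nums=2 2 2 4 4 3 4 2 3 3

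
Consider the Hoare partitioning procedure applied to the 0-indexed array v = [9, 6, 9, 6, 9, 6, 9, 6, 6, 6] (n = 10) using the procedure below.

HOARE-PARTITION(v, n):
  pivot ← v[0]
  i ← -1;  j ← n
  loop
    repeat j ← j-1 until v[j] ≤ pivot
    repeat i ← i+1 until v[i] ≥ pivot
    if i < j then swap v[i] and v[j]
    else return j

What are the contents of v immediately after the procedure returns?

pivot = v[0] = 9; i = -1, j = 10
j→9 (v[9]=6≤9), i→0 (v[0]=9≥9); i<j, swap → [6, 6, 9, 6, 9, 6, 9, 6, 6, 9]
j→8 (v[8]=6≤9), i→2 (v[2]=9≥9); i<j, swap → [6, 6, 6, 6, 9, 6, 9, 6, 9, 9]
j→7 (v[7]=6≤9), i→4 (v[4]=9≥9); i<j, swap → [6, 6, 6, 6, 6, 6, 9, 9, 9, 9]
j→6, i→6; i≥j, return j=6. v = [6, 6, 6, 6, 6, 6, 9, 9, 9, 9]

[6, 6, 6, 6, 6, 6, 9, 9, 9, 9]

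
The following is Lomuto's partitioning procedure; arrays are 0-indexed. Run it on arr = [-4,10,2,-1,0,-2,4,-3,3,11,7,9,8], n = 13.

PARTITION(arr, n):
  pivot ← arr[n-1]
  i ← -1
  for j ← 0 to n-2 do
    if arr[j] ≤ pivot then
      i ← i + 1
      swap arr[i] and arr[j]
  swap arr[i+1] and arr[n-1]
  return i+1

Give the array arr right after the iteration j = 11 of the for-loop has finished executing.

[-4,2,-1,0,-2,4,-3,3,7,11,10,9,8]

pivot = arr[12] = 8; i = -1
j=0: arr[0]=-4 ≤ 8 → i=0, swap arr[0],arr[0] (no change) → [-4,10,2,-1,0,-2,4,-3,3,11,7,9,8]
j=1: arr[1]=10 > 8 → no swap
j=2: arr[2]=2 ≤ 8 → i=1, swap arr[1],arr[2] → [-4,2,10,-1,0,-2,4,-3,3,11,7,9,8]
j=3: arr[3]=-1 ≤ 8 → i=2, swap arr[2],arr[3] → [-4,2,-1,10,0,-2,4,-3,3,11,7,9,8]
j=4: arr[4]=0 ≤ 8 → i=3, swap arr[3],arr[4] → [-4,2,-1,0,10,-2,4,-3,3,11,7,9,8]
j=5: arr[5]=-2 ≤ 8 → i=4, swap arr[4],arr[5] → [-4,2,-1,0,-2,10,4,-3,3,11,7,9,8]
j=6: arr[6]=4 ≤ 8 → i=5, swap arr[5],arr[6] → [-4,2,-1,0,-2,4,10,-3,3,11,7,9,8]
j=7: arr[7]=-3 ≤ 8 → i=6, swap arr[6],arr[7] → [-4,2,-1,0,-2,4,-3,10,3,11,7,9,8]
j=8: arr[8]=3 ≤ 8 → i=7, swap arr[7],arr[8] → [-4,2,-1,0,-2,4,-3,3,10,11,7,9,8]
j=9: arr[9]=11 > 8 → no swap
j=10: arr[10]=7 ≤ 8 → i=8, swap arr[8],arr[10] → [-4,2,-1,0,-2,4,-3,3,7,11,10,9,8]
j=11: arr[11]=9 > 8 → no swap
(after j=11) arr = [-4,2,-1,0,-2,4,-3,3,7,11,10,9,8]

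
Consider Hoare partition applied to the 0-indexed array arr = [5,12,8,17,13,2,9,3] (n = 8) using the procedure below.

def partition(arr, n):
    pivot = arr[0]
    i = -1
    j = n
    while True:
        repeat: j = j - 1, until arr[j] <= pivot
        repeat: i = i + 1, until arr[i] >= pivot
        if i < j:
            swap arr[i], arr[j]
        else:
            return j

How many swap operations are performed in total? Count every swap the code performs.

pivot=5
j stops at 7 (3), i stops at 0 (5); swap ⇒ [3,12,8,17,13,2,9,5]
j stops at 5 (2), i stops at 1 (12); swap ⇒ [3,2,8,17,13,12,9,5]
j stops at 1, i stops at 2; i≥j ⇒ return 1. arr=[3,2,8,17,13,12,9,5]

2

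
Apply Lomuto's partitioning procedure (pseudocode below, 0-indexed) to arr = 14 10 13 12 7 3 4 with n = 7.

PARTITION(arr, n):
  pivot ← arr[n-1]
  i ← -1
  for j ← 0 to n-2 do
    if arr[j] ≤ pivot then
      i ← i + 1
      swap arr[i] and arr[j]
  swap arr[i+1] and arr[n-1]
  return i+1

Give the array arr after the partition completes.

pivot=4, i=-1
j=0: 14>4, skip
j=1: 10>4, skip
j=2: 13>4, skip
j=3: 12>4, skip
j=4: 7>4, skip
j=5: 3≤4, i=0, swap(0,5) ⇒ 3 10 13 12 7 14 4
swap(1,6) ⇒ 3 4 13 12 7 14 10; return 1

3 4 13 12 7 14 10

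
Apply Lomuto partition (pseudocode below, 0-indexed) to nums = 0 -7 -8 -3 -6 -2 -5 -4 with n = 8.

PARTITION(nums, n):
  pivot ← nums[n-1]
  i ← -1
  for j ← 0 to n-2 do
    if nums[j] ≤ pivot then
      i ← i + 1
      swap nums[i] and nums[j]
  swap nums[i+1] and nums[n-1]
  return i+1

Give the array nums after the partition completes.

-7 -8 -6 -5 -4 -2 -3 0

pivot=-4, i=-1
j=0: 0>-4, skip
j=1: -7≤-4, i=0, swap(0,1) ⇒ -7 0 -8 -3 -6 -2 -5 -4
j=2: -8≤-4, i=1, swap(1,2) ⇒ -7 -8 0 -3 -6 -2 -5 -4
j=3: -3>-4, skip
j=4: -6≤-4, i=2, swap(2,4) ⇒ -7 -8 -6 -3 0 -2 -5 -4
j=5: -2>-4, skip
j=6: -5≤-4, i=3, swap(3,6) ⇒ -7 -8 -6 -5 0 -2 -3 -4
swap(4,7) ⇒ -7 -8 -6 -5 -4 -2 -3 0; return 4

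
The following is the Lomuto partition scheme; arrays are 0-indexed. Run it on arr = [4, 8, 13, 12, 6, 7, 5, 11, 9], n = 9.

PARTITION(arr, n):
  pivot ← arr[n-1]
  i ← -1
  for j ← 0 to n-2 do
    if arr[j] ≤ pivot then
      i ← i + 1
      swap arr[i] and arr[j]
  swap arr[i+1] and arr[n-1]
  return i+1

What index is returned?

pivot=9, i=-1
j=0: 4≤9, i=0, swap(0,0) ⇒ [4, 8, 13, 12, 6, 7, 5, 11, 9]
j=1: 8≤9, i=1, swap(1,1) ⇒ [4, 8, 13, 12, 6, 7, 5, 11, 9]
j=2: 13>9, skip
j=3: 12>9, skip
j=4: 6≤9, i=2, swap(2,4) ⇒ [4, 8, 6, 12, 13, 7, 5, 11, 9]
j=5: 7≤9, i=3, swap(3,5) ⇒ [4, 8, 6, 7, 13, 12, 5, 11, 9]
j=6: 5≤9, i=4, swap(4,6) ⇒ [4, 8, 6, 7, 5, 12, 13, 11, 9]
j=7: 11>9, skip
swap(5,8) ⇒ [4, 8, 6, 7, 5, 9, 13, 11, 12]; return 5

5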